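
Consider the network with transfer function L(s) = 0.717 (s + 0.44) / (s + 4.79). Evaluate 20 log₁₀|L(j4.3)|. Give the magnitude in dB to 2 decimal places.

|j4.3 + 0.44| = √(4.3² + 0.44²) = 4.322
|j4.3 + 4.79| = √(4.3² + 4.79²) = 6.437
|L(j4.3)| = 0.717 × 4.322 / 6.437 = 0.48147
20 log₁₀(0.48147) = -6.349 dB

-6.35 dB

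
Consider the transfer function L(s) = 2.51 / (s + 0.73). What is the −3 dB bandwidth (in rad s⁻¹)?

For a single-pole low-pass, the −3 dB point is at the pole: ω = 0.73 rad s⁻¹.

0.73 rad s⁻¹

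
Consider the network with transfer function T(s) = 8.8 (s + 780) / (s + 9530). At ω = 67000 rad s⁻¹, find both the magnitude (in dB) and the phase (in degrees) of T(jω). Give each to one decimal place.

|T| = 18.8 dB, ∠T = 7.4°

|j67000 + 780| = √(67000² + 780²) = 6.7e+04
|j67000 + 9530| = √(67000² + 9530²) = 6.767e+04
|T(j67000)| = 8.8 × 6.7e+04 / 6.767e+04 = 8.7129
20 log₁₀(8.7129) = 18.80 dB
∠(j67000 + 780) = arctan(67000/780) = 89.33°
∠(j67000 + 9530) = arctan(67000/9530) = 81.90°
∠T(j67000) = 89.33° − 81.90° = 7.43°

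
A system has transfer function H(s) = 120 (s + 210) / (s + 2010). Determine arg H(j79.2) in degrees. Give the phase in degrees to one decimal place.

18.4°

∠(j79.2 + 210) = arctan(79.2/210) = 20.66°
∠(j79.2 + 2010) = arctan(79.2/2010) = 2.26°
∠H(j79.2) = 20.66° − 2.26° = 18.41°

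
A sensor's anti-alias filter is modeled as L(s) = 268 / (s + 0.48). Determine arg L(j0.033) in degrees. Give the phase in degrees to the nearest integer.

∠(j0.033 + 0.48) = arctan(0.033/0.48) = 3.93°
∠L(j0.033) = −3.93° = -3.93°

-4°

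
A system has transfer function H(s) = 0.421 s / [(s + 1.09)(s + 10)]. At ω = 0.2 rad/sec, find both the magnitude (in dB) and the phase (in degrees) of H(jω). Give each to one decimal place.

|j0.2| = 0.2
|j0.2 + 1.09| = √(0.2² + 1.09²) = 1.108
|j0.2 + 10| = √(0.2² + 10²) = 10
|H(j0.2)| = 0.421 × 0.2 / (1.108 × 10) = 0.0075964
20 log₁₀(0.0075964) = -42.39 dB
∠(j0.2) = 90.00°
∠(j0.2 + 1.09) = arctan(0.2/1.09) = 10.40°
∠(j0.2 + 10) = arctan(0.2/10) = 1.15°
∠H(j0.2) = 90.00° − (10.40° + 1.15°) = 78.46°

|H| = -42.4 dB, ∠H = 78.5°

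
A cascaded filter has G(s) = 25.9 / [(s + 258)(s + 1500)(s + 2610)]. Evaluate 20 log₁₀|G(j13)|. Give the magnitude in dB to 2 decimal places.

-151.83 dB

|j13 + 258| = √(13² + 258²) = 258.3
|j13 + 1500| = √(13² + 1500²) = 1500
|j13 + 2610| = √(13² + 2610²) = 2610
|G(j13)| = 25.9 / (258.3 × 1500 × 2610) = 2.5608e-08
20 log₁₀(2.5608e-08) = -151.832 dB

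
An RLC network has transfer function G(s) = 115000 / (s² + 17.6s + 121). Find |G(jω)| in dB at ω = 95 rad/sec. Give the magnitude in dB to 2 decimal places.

|(j95)² + 17.6(j95) + 121| = |-8904 + j1672| = 9060
|G(j95)| = 115000 / 9060 = 12.694
20 log₁₀(12.694) = 22.072 dB

22.07 dB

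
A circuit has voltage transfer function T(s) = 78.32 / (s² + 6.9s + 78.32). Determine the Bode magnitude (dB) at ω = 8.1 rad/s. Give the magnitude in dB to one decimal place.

2.7 dB

|(j8.1)² + 6.9(j8.1) + 78.32| = |12.71 + j55.89| = 57.32
|T(j8.1)| = 78.32 / 57.32 = 1.3664
20 log₁₀(1.3664) = 2.71 dB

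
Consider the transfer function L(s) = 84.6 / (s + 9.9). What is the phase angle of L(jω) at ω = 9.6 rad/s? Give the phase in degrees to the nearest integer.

-44 deg

∠(j9.6 + 9.9) = arctan(9.6/9.9) = 44.12°
∠L(j9.6) = −44.12° = -44.12°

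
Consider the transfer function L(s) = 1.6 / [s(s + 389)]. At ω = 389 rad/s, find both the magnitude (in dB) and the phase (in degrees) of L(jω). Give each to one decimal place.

|L| = -102.5 dB, ∠L = -135.0°

|j389 + 389| = √(389² + 389²) = 550.1
|j389| = 389
|L(j389)| = 1.6 / (550.1 × 389) = 7.4766e-06
20 log₁₀(7.4766e-06) = -102.53 dB
∠(j389 + 389) = arctan(389/389) = 45.00°
∠(j389) = 90.00°
∠L(j389) = − (45.00° + 90.00°) = -135.00°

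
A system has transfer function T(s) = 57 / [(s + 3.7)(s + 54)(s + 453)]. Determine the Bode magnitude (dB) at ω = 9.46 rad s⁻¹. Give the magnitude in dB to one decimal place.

|j9.46 + 3.7| = √(9.46² + 3.7²) = 10.16
|j9.46 + 54| = √(9.46² + 54²) = 54.82
|j9.46 + 453| = √(9.46² + 453²) = 453.1
|T(j9.46)| = 57 / (10.16 × 54.82 × 453.1) = 0.0002259
20 log₁₀(0.0002259) = -72.92 dB

-72.9 dB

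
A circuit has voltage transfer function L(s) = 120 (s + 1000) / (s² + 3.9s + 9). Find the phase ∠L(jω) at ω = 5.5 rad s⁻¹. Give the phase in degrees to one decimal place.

∠(j5.5 + 1000) = arctan(5.5/1000) = 0.32°
∠[(j5.5)² + 3.9(j5.5) + 9] = ∠[-21.25 + j21.45] = 134.73°
∠L(j5.5) = 0.32° − 134.73° = -134.42°

-134.4°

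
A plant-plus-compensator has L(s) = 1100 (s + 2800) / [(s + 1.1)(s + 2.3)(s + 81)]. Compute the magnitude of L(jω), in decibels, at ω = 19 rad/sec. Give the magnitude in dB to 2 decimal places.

|j19 + 2800| = √(19² + 2800²) = 2800
|j19 + 1.1| = √(19² + 1.1²) = 19.03
|j19 + 2.3| = √(19² + 2.3²) = 19.14
|j19 + 81| = √(19² + 81²) = 83.2
|L(j19)| = 1100 × 2800 / (19.03 × 19.14 × 83.2) = 101.64
20 log₁₀(101.64) = 40.141 dB

40.14 dB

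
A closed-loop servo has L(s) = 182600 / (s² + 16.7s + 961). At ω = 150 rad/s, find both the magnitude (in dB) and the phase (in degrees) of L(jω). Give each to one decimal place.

|L| = 18.5 dB, ∠L = -173.4°

|(j150)² + 16.7(j150) + 961| = |-21539 + j2505| = 2.168e+04
|L(j150)| = 182600 / 2.168e+04 = 8.4209
20 log₁₀(8.4209) = 18.51 dB
∠[(j150)² + 16.7(j150) + 961] = ∠[-21539 + j2505] = 173.37°
∠L(j150) = −173.37° = -173.37°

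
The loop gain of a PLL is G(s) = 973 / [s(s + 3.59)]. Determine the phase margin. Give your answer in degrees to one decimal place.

6.6°

Gain crossover: |G(jω)| = 1 at ω ≈ 31.1 rad/s.
∠G(j31.1) = −90° − arctan(31.1/3.59) ≈ -173.41°
PM = 180° + (-173.41°) = 6.59°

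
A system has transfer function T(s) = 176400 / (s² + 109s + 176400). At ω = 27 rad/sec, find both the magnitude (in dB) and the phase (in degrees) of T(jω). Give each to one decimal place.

|T| = 0.0 dB, ∠T = -1.0°

|(j27)² + 109(j27) + 176400| = |1.7567e+05 + j2943| = 1.757e+05
|T(j27)| = 176400 / 1.757e+05 = 1.004
20 log₁₀(1.004) = 0.03 dB
∠[(j27)² + 109(j27) + 176400] = ∠[1.7567e+05 + j2943] = 0.96°
∠T(j27) = −0.96° = -0.96°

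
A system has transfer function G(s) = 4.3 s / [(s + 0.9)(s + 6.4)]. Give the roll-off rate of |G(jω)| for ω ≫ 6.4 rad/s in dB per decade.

-20 dB/decade

With 1 zero and 2 poles, the high-frequency asymptotic slope is 20 × (1 − 2) = -20 dB/decade.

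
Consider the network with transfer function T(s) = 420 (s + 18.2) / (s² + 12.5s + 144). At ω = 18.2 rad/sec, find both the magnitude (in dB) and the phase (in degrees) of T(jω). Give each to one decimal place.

|T| = 31.3 dB, ∠T = -84.5°

|j18.2 + 18.2| = √(18.2² + 18.2²) = 25.74
|(j18.2)² + 12.5(j18.2) + 144| = |-187.24 + j227.5| = 294.6
|T(j18.2)| = 420 × 25.74 / 294.6 = 36.689
20 log₁₀(36.689) = 31.29 dB
∠(j18.2 + 18.2) = arctan(18.2/18.2) = 45.00°
∠[(j18.2)² + 12.5(j18.2) + 144] = ∠[-187.24 + j227.5] = 129.46°
∠T(j18.2) = 45.00° − 129.46° = -84.46°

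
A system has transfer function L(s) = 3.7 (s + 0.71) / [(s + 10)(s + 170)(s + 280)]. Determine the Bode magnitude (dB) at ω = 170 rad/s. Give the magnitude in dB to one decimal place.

-86.6 dB

|j170 + 0.71| = √(170² + 0.71²) = 170
|j170 + 10| = √(170² + 10²) = 170.3
|j170 + 170| = √(170² + 170²) = 240.4
|j170 + 280| = √(170² + 280²) = 327.6
|L(j170)| = 3.7 × 170 / (170.3 × 240.4 × 327.6) = 4.6902e-05
20 log₁₀(4.6902e-05) = -86.58 dB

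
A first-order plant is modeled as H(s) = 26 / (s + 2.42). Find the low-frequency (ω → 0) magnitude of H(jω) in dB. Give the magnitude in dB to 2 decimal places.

H(0) = 26 / 2.42 = 10.744
20 log₁₀(10.744) = 20.623 dB

20.62 dB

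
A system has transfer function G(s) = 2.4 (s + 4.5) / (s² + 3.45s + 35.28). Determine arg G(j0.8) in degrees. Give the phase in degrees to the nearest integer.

∠(j0.8 + 4.5) = arctan(0.8/4.5) = 10.08°
∠[(j0.8)² + 3.45(j0.8) + 35.28] = ∠[34.64 + j2.76] = 4.56°
∠G(j0.8) = 10.08° − 4.56° = 5.53°

6 deg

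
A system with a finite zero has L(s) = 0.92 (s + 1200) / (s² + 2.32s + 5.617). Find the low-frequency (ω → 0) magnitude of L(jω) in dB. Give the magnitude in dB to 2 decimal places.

45.87 dB

L(0) = 0.92 × 1200 / 5.617 = 196.55
20 log₁₀(196.55) = 45.869 dB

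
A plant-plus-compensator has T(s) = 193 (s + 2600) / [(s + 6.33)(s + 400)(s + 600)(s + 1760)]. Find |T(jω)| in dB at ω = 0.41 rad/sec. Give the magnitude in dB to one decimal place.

|j0.41 + 2600| = √(0.41² + 2600²) = 2600
|j0.41 + 6.33| = √(0.41² + 6.33²) = 6.343
|j0.41 + 400| = √(0.41² + 400²) = 400
|j0.41 + 600| = √(0.41² + 600²) = 600
|j0.41 + 1760| = √(0.41² + 1760²) = 1760
|T(j0.41)| = 193 × 2600 / (6.343 × 400 × 600 × 1760) = 0.00018728
20 log₁₀(0.00018728) = -74.55 dB

-74.6 dB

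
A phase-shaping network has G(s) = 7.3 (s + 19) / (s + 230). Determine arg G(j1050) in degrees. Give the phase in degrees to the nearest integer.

∠(j1050 + 19) = arctan(1050/19) = 88.96°
∠(j1050 + 230) = arctan(1050/230) = 77.64°
∠G(j1050) = 88.96° − 77.64° = 11.32°

11°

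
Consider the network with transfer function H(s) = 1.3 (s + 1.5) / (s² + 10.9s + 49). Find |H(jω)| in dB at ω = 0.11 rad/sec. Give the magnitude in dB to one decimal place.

-28.0 dB

|j0.11 + 1.5| = √(0.11² + 1.5²) = 1.504
|(j0.11)² + 10.9(j0.11) + 49| = |48.988 + j1.199| = 49
|H(j0.11)| = 1.3 × 1.504 / 49 = 0.039901
20 log₁₀(0.039901) = -27.98 dB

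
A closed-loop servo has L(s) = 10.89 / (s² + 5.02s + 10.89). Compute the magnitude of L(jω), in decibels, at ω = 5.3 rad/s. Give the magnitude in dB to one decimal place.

-9.3 dB

|(j5.3)² + 5.02(j5.3) + 10.89| = |-17.2 + j26.606| = 31.68
|L(j5.3)| = 10.89 / 31.68 = 0.34373
20 log₁₀(0.34373) = -9.28 dB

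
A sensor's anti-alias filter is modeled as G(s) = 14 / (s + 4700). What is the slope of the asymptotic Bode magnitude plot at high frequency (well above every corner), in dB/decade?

-20 dB/decade

With 0 zeros and 1 pole, the high-frequency asymptotic slope is 20 × (0 − 1) = -20 dB/decade.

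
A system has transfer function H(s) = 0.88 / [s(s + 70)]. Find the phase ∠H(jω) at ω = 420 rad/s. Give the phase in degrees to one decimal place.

∠(j420 + 70) = arctan(420/70) = 80.54°
∠(j420) = 90.00°
∠H(j420) = − (80.54° + 90.00°) = -170.54°

-170.5°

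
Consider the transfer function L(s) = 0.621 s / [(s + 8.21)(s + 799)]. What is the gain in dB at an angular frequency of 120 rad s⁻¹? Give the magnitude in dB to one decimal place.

-62.3 dB

|j120| = 120
|j120 + 8.21| = √(120² + 8.21²) = 120.3
|j120 + 799| = √(120² + 799²) = 808
|L(j120)| = 0.621 × 120 / (120.3 × 808) = 0.00076681
20 log₁₀(0.00076681) = -62.31 dB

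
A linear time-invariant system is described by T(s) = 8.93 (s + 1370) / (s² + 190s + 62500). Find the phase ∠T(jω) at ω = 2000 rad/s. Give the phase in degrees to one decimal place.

∠(j2000 + 1370) = arctan(2000/1370) = 55.59°
∠[(j2000)² + 190(j2000) + 62500] = ∠[-3.9375e+06 + j3.8e+05] = 174.49°
∠T(j2000) = 55.59° − 174.49° = -118.90°

-118.9°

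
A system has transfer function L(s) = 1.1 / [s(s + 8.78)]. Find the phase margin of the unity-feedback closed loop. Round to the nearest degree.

89 deg

Gain crossover: |L(jω)| = 1 at ω ≈ 0.125 rad s⁻¹.
∠L(j0.125) = −90° − arctan(0.125/8.78) ≈ -90.82°
PM = 180° + (-90.82°) = 89.18°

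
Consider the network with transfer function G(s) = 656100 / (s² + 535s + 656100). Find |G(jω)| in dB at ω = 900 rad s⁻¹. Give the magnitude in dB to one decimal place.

2.3 dB

|(j900)² + 535(j900) + 656100| = |-1.539e+05 + j4.815e+05| = 5.055e+05
|G(j900)| = 656100 / 5.055e+05 = 1.2979
20 log₁₀(1.2979) = 2.27 dB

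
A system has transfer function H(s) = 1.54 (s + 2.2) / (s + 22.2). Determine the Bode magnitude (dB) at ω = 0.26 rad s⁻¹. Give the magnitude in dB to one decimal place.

|j0.26 + 2.2| = √(0.26² + 2.2²) = 2.215
|j0.26 + 22.2| = √(0.26² + 22.2²) = 22.2
|H(j0.26)| = 1.54 × 2.215 / 22.2 = 0.15366
20 log₁₀(0.15366) = -16.27 dB

-16.3 dB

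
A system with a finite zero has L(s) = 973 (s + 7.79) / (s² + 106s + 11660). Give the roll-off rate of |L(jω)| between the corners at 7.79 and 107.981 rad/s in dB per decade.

20 dB/decade

In this band the factors already past their corner are: zero at 7.79; net slope = 20 dB/decade.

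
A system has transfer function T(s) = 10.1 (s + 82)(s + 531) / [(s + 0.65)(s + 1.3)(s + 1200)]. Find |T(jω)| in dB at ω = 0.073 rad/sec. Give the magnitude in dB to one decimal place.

|j0.073 + 82| = √(0.073² + 82²) = 82
|j0.073 + 531| = √(0.073² + 531²) = 531
|j0.073 + 0.65| = √(0.073² + 0.65²) = 0.6541
|j0.073 + 1.3| = √(0.073² + 1.3²) = 1.302
|j0.073 + 1200| = √(0.073² + 1200²) = 1200
|T(j0.073)| = 10.1 × 82 × 531 / (0.6541 × 1.302 × 1200) = 430.32
20 log₁₀(430.32) = 52.68 dB

52.7 dB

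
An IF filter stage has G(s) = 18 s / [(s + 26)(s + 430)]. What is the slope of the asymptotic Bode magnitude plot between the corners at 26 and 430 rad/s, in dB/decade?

0 dB/decade

In this band the factors already past their corner are: 1 differentiator zero, pole at 26; net slope = 0 dB/decade.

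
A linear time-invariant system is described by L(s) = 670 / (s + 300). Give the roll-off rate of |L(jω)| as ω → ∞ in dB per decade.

-20 dB/decade

With 0 zeros and 1 pole, the high-frequency asymptotic slope is 20 × (0 − 1) = -20 dB/decade.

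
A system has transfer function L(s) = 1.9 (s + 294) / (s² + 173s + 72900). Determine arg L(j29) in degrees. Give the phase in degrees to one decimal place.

1.7°

∠(j29 + 294) = arctan(29/294) = 5.63°
∠[(j29)² + 173(j29) + 72900] = ∠[72059 + j5017] = 3.98°
∠L(j29) = 5.63° − 3.98° = 1.65°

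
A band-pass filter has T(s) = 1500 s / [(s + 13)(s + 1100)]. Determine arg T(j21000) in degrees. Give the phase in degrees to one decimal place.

-87.0°

∠(j21000) = 90.00°
∠(j21000 + 13) = arctan(21000/13) = 89.96°
∠(j21000 + 1100) = arctan(21000/1100) = 87.00°
∠T(j21000) = 90.00° − (89.96° + 87.00°) = -86.97°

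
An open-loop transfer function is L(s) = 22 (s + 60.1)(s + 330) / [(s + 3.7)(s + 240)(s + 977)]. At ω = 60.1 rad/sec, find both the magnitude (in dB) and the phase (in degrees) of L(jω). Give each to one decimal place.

|L| = -27.3 dB, ∠L = -48.7°

|j60.1 + 60.1| = √(60.1² + 60.1²) = 84.99
|j60.1 + 330| = √(60.1² + 330²) = 335.4
|j60.1 + 3.7| = √(60.1² + 3.7²) = 60.21
|j60.1 + 240| = √(60.1² + 240²) = 247.4
|j60.1 + 977| = √(60.1² + 977²) = 978.8
|L(j60.1)| = 22 × 84.99 × 335.4 / (60.21 × 247.4 × 978.8) = 0.043011
20 log₁₀(0.043011) = -27.33 dB
∠(j60.1 + 60.1) = arctan(60.1/60.1) = 45.00°
∠(j60.1 + 330) = arctan(60.1/330) = 10.32°
∠(j60.1 + 3.7) = arctan(60.1/3.7) = 86.48°
∠(j60.1 + 240) = arctan(60.1/240) = 14.06°
∠(j60.1 + 977) = arctan(60.1/977) = 3.52°
∠L(j60.1) = 45.00° + 10.32° − (86.48° + 14.06° + 3.52°) = -48.73°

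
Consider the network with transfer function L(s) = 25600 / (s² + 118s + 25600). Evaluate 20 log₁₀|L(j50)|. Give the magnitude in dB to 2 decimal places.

|(j50)² + 118(j50) + 25600| = |23100 + j5900| = 2.384e+04
|L(j50)| = 25600 / 2.384e+04 = 1.0738
20 log₁₀(1.0738) = 0.618 dB

0.62 dB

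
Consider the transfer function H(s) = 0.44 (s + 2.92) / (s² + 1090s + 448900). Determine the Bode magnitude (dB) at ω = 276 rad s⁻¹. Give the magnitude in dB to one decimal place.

-71.9 dB

|j276 + 2.92| = √(276² + 2.92²) = 276
|(j276)² + 1090(j276) + 448900| = |3.7272e+05 + j3.0084e+05| = 4.79e+05
|H(j276)| = 0.44 × 276 / 4.79e+05 = 0.00025355
20 log₁₀(0.00025355) = -71.92 dB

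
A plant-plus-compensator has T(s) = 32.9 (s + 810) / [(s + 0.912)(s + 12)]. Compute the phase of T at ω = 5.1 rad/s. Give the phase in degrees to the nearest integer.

∠(j5.1 + 810) = arctan(5.1/810) = 0.36°
∠(j5.1 + 0.912) = arctan(5.1/0.912) = 79.86°
∠(j5.1 + 12) = arctan(5.1/12) = 23.03°
∠T(j5.1) = 0.36° − (79.86° + 23.03°) = -102.53°

-103 deg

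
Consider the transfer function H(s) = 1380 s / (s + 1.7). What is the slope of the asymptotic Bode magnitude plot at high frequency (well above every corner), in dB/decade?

With 1 zero and 1 pole, the high-frequency asymptotic slope is 20 × (1 − 1) = 0 dB/decade.

0 dB/decade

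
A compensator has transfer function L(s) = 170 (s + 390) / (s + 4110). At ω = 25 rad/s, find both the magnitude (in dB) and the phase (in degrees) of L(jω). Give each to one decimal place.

|j25 + 390| = √(25² + 390²) = 390.8
|j25 + 4110| = √(25² + 4110²) = 4110
|L(j25)| = 170 × 390.8 / 4110 = 16.164
20 log₁₀(16.164) = 24.17 dB
∠(j25 + 390) = arctan(25/390) = 3.67°
∠(j25 + 4110) = arctan(25/4110) = 0.35°
∠L(j25) = 3.67° − 0.35° = 3.32°

|L| = 24.2 dB, ∠L = 3.3°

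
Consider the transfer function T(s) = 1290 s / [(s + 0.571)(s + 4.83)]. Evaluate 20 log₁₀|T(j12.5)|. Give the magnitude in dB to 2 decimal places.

|j12.5| = 12.5
|j12.5 + 0.571| = √(12.5² + 0.571²) = 12.51
|j12.5 + 4.83| = √(12.5² + 4.83²) = 13.4
|T(j12.5)| = 1290 × 12.5 / (12.51 × 13.4) = 96.163
20 log₁₀(96.163) = 39.660 dB

39.66 dB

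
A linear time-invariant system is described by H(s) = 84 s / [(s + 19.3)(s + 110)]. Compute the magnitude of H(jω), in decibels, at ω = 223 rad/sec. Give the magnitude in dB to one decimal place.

-9.5 dB

|j223| = 223
|j223 + 19.3| = √(223² + 19.3²) = 223.8
|j223 + 110| = √(223² + 110²) = 248.7
|H(j223)| = 84 × 223 / (223.8 × 248.7) = 0.33656
20 log₁₀(0.33656) = -9.46 dB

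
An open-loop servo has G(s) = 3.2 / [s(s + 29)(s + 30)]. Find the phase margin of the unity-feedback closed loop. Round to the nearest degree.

90°

Gain crossover: |G(jω)| = 1 at ω ≈ 0.00368 rad/sec.
∠G(j0.00368) = −90° − arctan(0.00368/29) − arctan(0.00368/30) ≈ -90.01°
PM = 180° + (-90.01°) = 89.99°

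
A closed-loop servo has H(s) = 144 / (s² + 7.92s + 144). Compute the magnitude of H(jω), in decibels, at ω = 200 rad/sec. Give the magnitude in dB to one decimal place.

-48.8 dB

|(j200)² + 7.92(j200) + 144| = |-39856 + j1584| = 3.989e+04
|H(j200)| = 144 / 3.989e+04 = 0.0036102
20 log₁₀(0.0036102) = -48.85 dB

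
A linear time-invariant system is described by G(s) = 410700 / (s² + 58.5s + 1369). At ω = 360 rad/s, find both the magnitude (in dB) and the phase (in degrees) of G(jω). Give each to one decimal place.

|G| = 10.0 dB, ∠G = -170.7°

|(j360)² + 58.5(j360) + 1369| = |-1.2823e+05 + j21060| = 1.299e+05
|G(j360)| = 410700 / 1.299e+05 = 3.1605
20 log₁₀(3.1605) = 10.00 dB
∠[(j360)² + 58.5(j360) + 1369] = ∠[-1.2823e+05 + j21060] = 170.67°
∠G(j360) = −170.67° = -170.67°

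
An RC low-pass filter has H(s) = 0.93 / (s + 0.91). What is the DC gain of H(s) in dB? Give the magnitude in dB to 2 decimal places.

H(0) = 0.93 / 0.91 = 1.022
20 log₁₀(1.022) = 0.189 dB

0.19 dB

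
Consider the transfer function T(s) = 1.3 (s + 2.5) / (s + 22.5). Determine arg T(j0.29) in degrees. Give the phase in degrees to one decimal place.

5.9°

∠(j0.29 + 2.5) = arctan(0.29/2.5) = 6.62°
∠(j0.29 + 22.5) = arctan(0.29/22.5) = 0.74°
∠T(j0.29) = 6.62° − 0.74° = 5.88°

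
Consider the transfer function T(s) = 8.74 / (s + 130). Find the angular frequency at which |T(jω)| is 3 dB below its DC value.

For a single-pole low-pass, the −3 dB point is at the pole: ω = 130 rad s⁻¹.

130 rad s⁻¹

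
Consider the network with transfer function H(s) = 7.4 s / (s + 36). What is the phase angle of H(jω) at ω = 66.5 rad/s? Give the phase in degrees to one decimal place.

28.4°

∠(j66.5) = 90.00°
∠(j66.5 + 36) = arctan(66.5/36) = 61.57°
∠H(j66.5) = 90.00° − 61.57° = 28.43°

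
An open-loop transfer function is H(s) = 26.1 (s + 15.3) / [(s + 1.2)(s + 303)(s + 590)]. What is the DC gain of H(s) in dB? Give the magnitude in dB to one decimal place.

H(0) = 26.1 × 15.3 / (1.2 × 303 × 590) = 0.0018615
20 log₁₀(0.0018615) = -54.60 dB

-54.6 dB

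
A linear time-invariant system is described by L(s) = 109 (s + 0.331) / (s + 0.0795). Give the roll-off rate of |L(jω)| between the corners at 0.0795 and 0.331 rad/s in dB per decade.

-20 dB/decade

In this band the factors already past their corner are: pole at 0.0795; net slope = -20 dB/decade.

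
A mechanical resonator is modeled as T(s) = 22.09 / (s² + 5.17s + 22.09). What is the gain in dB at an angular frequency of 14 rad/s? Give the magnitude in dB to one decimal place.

-18.6 dB

|(j14)² + 5.17(j14) + 22.09| = |-173.91 + j72.38| = 188.4
|T(j14)| = 22.09 / 188.4 = 0.11727
20 log₁₀(0.11727) = -18.62 dB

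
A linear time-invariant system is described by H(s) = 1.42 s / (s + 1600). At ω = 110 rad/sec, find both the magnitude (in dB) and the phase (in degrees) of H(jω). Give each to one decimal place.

|H| = -20.2 dB, ∠H = 86.1 deg

|j110| = 110
|j110 + 1600| = √(110² + 1600²) = 1604
|H(j110)| = 1.42 × 110 / 1604 = 0.097395
20 log₁₀(0.097395) = -20.23 dB
∠(j110) = 90.00°
∠(j110 + 1600) = arctan(110/1600) = 3.93°
∠H(j110) = 90.00° − 3.93° = 86.07°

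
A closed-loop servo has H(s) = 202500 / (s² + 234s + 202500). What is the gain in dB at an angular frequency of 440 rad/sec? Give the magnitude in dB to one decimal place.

5.8 dB

|(j440)² + 234(j440) + 202500| = |8900 + j1.0296e+05| = 1.033e+05
|H(j440)| = 202500 / 1.033e+05 = 1.9595
20 log₁₀(1.9595) = 5.84 dB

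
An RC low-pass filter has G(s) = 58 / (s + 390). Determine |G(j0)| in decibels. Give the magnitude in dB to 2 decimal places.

-16.55 dB

G(0) = 58 / 390 = 0.14872
20 log₁₀(0.14872) = -16.553 dB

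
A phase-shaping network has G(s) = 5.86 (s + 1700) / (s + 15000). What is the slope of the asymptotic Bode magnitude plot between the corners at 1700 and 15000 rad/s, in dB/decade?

In this band the factors already past their corner are: zero at 1700; net slope = 20 dB/decade.

20 dB/decade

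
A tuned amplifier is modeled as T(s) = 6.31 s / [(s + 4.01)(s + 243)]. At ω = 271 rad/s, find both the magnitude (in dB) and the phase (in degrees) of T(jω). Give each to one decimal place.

|T| = -35.2 dB, ∠T = -47.3°

|j271| = 271
|j271 + 4.01| = √(271² + 4.01²) = 271
|j271 + 243| = √(271² + 243²) = 364
|T(j271)| = 6.31 × 271 / (271 × 364) = 0.017334
20 log₁₀(0.017334) = -35.22 dB
∠(j271) = 90.00°
∠(j271 + 4.01) = arctan(271/4.01) = 89.15°
∠(j271 + 243) = arctan(271/243) = 48.12°
∠T(j271) = 90.00° − (89.15° + 48.12°) = -47.27°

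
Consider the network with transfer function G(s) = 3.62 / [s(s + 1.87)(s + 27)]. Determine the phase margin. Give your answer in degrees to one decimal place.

87.7°

Gain crossover: |G(jω)| = 1 at ω ≈ 0.0716 rad/sec.
∠G(j0.0716) = −90° − arctan(0.0716/1.87) − arctan(0.0716/27) ≈ -92.35°
PM = 180° + (-92.35°) = 87.65°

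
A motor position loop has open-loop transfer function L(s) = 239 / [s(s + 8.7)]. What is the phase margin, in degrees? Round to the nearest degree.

Gain crossover: |L(jω)| = 1 at ω ≈ 14.3 rad/sec.
∠L(j14.3) = −90° − arctan(14.3/8.7) ≈ -148.66°
PM = 180° + (-148.66°) = 31.34°

31°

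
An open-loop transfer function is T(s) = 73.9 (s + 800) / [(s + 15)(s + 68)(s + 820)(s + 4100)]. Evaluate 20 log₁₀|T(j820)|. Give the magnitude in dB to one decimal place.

-151.7 dB

|j820 + 800| = √(820² + 800²) = 1146
|j820 + 15| = √(820² + 15²) = 820.1
|j820 + 68| = √(820² + 68²) = 822.8
|j820 + 820| = √(820² + 820²) = 1160
|j820 + 4100| = √(820² + 4100²) = 4181
|T(j820)| = 73.9 × 1146 / (820.1 × 822.8 × 1160 × 4181) = 2.5874e-08
20 log₁₀(2.5874e-08) = -151.74 dB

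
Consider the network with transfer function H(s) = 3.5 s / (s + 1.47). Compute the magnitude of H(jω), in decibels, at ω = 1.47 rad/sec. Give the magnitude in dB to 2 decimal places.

|j1.47| = 1.47
|j1.47 + 1.47| = √(1.47² + 1.47²) = 2.079
|H(j1.47)| = 3.5 × 1.47 / 2.079 = 2.4749
20 log₁₀(2.4749) = 7.871 dB

7.87 dB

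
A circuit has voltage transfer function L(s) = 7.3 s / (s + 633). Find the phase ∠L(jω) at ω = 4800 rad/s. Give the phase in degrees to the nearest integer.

8°

∠(j4800) = 90.00°
∠(j4800 + 633) = arctan(4800/633) = 82.49°
∠L(j4800) = 90.00° − 82.49° = 7.51°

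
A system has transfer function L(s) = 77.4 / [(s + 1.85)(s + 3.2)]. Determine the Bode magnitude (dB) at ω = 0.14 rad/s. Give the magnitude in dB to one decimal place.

|j0.14 + 1.85| = √(0.14² + 1.85²) = 1.855
|j0.14 + 3.2| = √(0.14² + 3.2²) = 3.203
|L(j0.14)| = 77.4 / (1.855 × 3.203) = 13.025
20 log₁₀(13.025) = 22.30 dB

22.3 dB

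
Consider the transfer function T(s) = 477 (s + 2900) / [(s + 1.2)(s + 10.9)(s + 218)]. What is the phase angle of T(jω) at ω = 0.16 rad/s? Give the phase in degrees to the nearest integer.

-8°

∠(j0.16 + 2900) = arctan(0.16/2900) = 0.00°
∠(j0.16 + 1.2) = arctan(0.16/1.2) = 7.59°
∠(j0.16 + 10.9) = arctan(0.16/10.9) = 0.84°
∠(j0.16 + 218) = arctan(0.16/218) = 0.04°
∠T(j0.16) = 0.00° − (7.59° + 0.84° + 0.04°) = -8.47°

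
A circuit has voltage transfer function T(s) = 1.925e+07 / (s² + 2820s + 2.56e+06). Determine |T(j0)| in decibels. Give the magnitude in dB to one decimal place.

17.5 dB

T(0) = 1.925e+07 / 2.56e+06 = 7.5195
20 log₁₀(7.5195) = 17.52 dB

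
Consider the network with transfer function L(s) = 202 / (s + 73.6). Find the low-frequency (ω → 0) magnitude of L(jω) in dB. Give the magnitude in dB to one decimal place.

8.8 dB

L(0) = 202 / 73.6 = 2.7446
20 log₁₀(2.7446) = 8.77 dB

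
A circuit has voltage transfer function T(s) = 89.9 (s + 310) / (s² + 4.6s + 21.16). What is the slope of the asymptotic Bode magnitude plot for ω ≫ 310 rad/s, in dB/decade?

With 1 zero and 2 poles, the high-frequency asymptotic slope is 20 × (1 − 2) = -20 dB/decade.

-20 dB/decade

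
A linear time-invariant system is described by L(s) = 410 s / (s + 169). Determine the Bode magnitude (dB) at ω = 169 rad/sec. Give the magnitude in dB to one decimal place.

49.2 dB

|j169| = 169
|j169 + 169| = √(169² + 169²) = 239
|L(j169)| = 410 × 169 / 239 = 289.91
20 log₁₀(289.91) = 49.25 dB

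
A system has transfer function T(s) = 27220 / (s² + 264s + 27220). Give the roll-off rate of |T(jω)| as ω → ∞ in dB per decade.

-40 dB/decade

With 0 zeros and 2 poles, the high-frequency asymptotic slope is 20 × (0 − 2) = -40 dB/decade.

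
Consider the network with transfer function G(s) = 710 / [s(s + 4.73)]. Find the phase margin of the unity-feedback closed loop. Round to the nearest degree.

Gain crossover: |G(jω)| = 1 at ω ≈ 26.4 rad/sec.
∠G(j26.4) = −90° − arctan(26.4/4.73) ≈ -169.86°
PM = 180° + (-169.86°) = 10.14°

10°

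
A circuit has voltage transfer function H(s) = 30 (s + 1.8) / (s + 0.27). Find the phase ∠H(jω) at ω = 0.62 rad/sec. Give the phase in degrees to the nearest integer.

-47°

∠(j0.62 + 1.8) = arctan(0.62/1.8) = 19.01°
∠(j0.62 + 0.27) = arctan(0.62/0.27) = 66.47°
∠H(j0.62) = 19.01° − 66.47° = -47.46°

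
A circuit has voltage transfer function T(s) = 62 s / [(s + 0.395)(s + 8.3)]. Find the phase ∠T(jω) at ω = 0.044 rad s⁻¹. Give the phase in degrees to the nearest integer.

∠(j0.044) = 90.00°
∠(j0.044 + 0.395) = arctan(0.044/0.395) = 6.36°
∠(j0.044 + 8.3) = arctan(0.044/8.3) = 0.30°
∠T(j0.044) = 90.00° − (6.36° + 0.30°) = 83.34°

83°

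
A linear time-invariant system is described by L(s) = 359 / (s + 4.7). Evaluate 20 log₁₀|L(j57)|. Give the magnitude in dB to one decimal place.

16.0 dB

|j57 + 4.7| = √(57² + 4.7²) = 57.19
|L(j57)| = 359 / 57.19 = 6.2769
20 log₁₀(6.2769) = 15.95 dB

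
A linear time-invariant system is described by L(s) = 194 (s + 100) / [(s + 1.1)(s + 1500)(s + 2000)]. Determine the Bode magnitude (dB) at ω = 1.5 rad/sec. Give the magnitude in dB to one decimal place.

-49.2 dB

|j1.5 + 100| = √(1.5² + 100²) = 100
|j1.5 + 1.1| = √(1.5² + 1.1²) = 1.86
|j1.5 + 1500| = √(1.5² + 1500²) = 1500
|j1.5 + 2000| = √(1.5² + 2000²) = 2000
|L(j1.5)| = 194 × 100 / (1.86 × 1500 × 2000) = 0.0034769
20 log₁₀(0.0034769) = -49.18 dB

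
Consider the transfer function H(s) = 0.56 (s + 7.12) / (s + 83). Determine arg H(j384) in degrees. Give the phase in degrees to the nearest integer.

∠(j384 + 7.12) = arctan(384/7.12) = 88.94°
∠(j384 + 83) = arctan(384/83) = 77.80°
∠H(j384) = 88.94° − 77.80° = 11.13°

11°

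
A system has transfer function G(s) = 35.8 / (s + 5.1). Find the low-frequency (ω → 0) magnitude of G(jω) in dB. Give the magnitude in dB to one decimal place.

16.9 dB

G(0) = 35.8 / 5.1 = 7.0196
20 log₁₀(7.0196) = 16.93 dB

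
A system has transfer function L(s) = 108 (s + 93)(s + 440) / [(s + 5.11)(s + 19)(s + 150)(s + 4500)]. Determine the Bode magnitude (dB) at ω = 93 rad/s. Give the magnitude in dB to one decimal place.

-60.8 dB

|j93 + 93| = √(93² + 93²) = 131.5
|j93 + 440| = √(93² + 440²) = 449.7
|j93 + 5.11| = √(93² + 5.11²) = 93.14
|j93 + 19| = √(93² + 19²) = 94.92
|j93 + 150| = √(93² + 150²) = 176.5
|j93 + 4500| = √(93² + 4500²) = 4501
|L(j93)| = 108 × 131.5 × 449.7 / (93.14 × 94.92 × 176.5 × 4501) = 0.00090957
20 log₁₀(0.00090957) = -60.82 dB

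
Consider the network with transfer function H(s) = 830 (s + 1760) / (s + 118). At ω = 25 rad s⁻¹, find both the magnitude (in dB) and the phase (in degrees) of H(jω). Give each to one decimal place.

|j25 + 1760| = √(25² + 1760²) = 1760
|j25 + 118| = √(25² + 118²) = 120.6
|H(j25)| = 830 × 1760 / 120.6 = 12112
20 log₁₀(12112) = 81.66 dB
∠(j25 + 1760) = arctan(25/1760) = 0.81°
∠(j25 + 118) = arctan(25/118) = 11.96°
∠H(j25) = 0.81° − 11.96° = -11.15°

|H| = 81.7 dB, ∠H = -11.1°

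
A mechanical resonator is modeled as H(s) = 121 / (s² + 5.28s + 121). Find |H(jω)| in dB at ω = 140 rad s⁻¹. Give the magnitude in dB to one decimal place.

-44.1 dB

|(j140)² + 5.28(j140) + 121| = |-19479 + j739.2| = 1.949e+04
|H(j140)| = 121 / 1.949e+04 = 0.0062073
20 log₁₀(0.0062073) = -44.14 dB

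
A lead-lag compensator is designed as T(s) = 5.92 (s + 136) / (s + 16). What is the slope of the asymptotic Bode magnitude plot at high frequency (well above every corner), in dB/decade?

With 1 zero and 1 pole, the high-frequency asymptotic slope is 20 × (1 − 1) = 0 dB/decade.

0 dB/decade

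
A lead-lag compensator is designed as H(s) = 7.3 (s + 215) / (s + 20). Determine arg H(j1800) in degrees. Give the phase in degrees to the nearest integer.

∠(j1800 + 215) = arctan(1800/215) = 83.19°
∠(j1800 + 20) = arctan(1800/20) = 89.36°
∠H(j1800) = 83.19° − 89.36° = -6.17°

-6°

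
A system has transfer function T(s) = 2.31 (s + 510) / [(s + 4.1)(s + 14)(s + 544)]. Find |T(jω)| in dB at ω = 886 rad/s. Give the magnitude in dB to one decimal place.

-110.8 dB

|j886 + 510| = √(886² + 510²) = 1022
|j886 + 4.1| = √(886² + 4.1²) = 886
|j886 + 14| = √(886² + 14²) = 886.1
|j886 + 544| = √(886² + 544²) = 1040
|T(j886)| = 2.31 × 1022 / (886 × 886.1 × 1040) = 2.8931e-06
20 log₁₀(2.8931e-06) = -110.77 dB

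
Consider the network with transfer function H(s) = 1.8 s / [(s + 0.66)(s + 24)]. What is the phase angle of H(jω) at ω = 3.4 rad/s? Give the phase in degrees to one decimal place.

2.9°

∠(j3.4) = 90.00°
∠(j3.4 + 0.66) = arctan(3.4/0.66) = 79.01°
∠(j3.4 + 24) = arctan(3.4/24) = 8.06°
∠H(j3.4) = 90.00° − (79.01° + 8.06°) = 2.92°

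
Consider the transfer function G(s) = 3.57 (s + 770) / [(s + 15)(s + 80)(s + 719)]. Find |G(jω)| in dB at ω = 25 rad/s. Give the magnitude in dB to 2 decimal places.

-56.11 dB

|j25 + 770| = √(25² + 770²) = 770.4
|j25 + 15| = √(25² + 15²) = 29.15
|j25 + 80| = √(25² + 80²) = 83.82
|j25 + 719| = √(25² + 719²) = 719.4
|G(j25)| = 3.57 × 770.4 / (29.15 × 83.82 × 719.4) = 0.0015645
20 log₁₀(0.0015645) = -56.113 dB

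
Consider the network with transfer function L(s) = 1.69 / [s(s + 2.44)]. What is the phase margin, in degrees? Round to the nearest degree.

Gain crossover: |L(jω)| = 1 at ω ≈ 0.668 rad s⁻¹.
∠L(j0.668) = −90° − arctan(0.668/2.44) ≈ -105.31°
PM = 180° + (-105.31°) = 74.69°

75 deg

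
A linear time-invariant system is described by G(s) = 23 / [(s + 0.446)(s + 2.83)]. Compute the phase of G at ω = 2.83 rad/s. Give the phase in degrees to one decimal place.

∠(j2.83 + 0.446) = arctan(2.83/0.446) = 81.04°
∠(j2.83 + 2.83) = arctan(2.83/2.83) = 45.00°
∠G(j2.83) = − (81.04° + 45.00°) = -126.04°

-126.0°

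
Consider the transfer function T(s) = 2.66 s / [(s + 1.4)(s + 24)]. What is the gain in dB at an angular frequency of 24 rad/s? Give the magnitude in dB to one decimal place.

-22.1 dB

|j24| = 24
|j24 + 1.4| = √(24² + 1.4²) = 24.04
|j24 + 24| = √(24² + 24²) = 33.94
|T(j24)| = 2.66 × 24 / (24.04 × 33.94) = 0.078238
20 log₁₀(0.078238) = -22.13 dB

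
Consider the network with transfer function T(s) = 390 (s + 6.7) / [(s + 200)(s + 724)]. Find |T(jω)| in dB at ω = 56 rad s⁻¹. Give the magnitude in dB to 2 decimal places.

|j56 + 6.7| = √(56² + 6.7²) = 56.4
|j56 + 200| = √(56² + 200²) = 207.7
|j56 + 724| = √(56² + 724²) = 726.2
|T(j56)| = 390 × 56.4 / (207.7 × 726.2) = 0.14584
20 log₁₀(0.14584) = -16.722 dB

-16.72 dB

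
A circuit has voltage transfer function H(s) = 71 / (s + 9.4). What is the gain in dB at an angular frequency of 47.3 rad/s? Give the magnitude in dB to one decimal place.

|j47.3 + 9.4| = √(47.3² + 9.4²) = 48.22
|H(j47.3)| = 71 / 48.22 = 1.4723
20 log₁₀(1.4723) = 3.36 dB

3.4 dB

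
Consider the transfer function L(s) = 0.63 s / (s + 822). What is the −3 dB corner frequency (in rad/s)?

For a single-pole high-pass, the −3 dB point is at the pole: ω = 822 rad/s.

822 rad/s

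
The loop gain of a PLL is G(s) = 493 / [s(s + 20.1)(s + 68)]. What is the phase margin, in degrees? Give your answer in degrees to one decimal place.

Gain crossover: |G(jω)| = 1 at ω ≈ 0.361 rad/s.
∠G(j0.361) = −90° − arctan(0.361/20.1) − arctan(0.361/68) ≈ -91.33°
PM = 180° + (-91.33°) = 88.67°

88.7°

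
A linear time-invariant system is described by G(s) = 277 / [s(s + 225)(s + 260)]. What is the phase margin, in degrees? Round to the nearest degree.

90 deg

Gain crossover: |G(jω)| = 1 at ω ≈ 0.00474 rad/s.
∠G(j0.00474) = −90° − arctan(0.00474/225) − arctan(0.00474/260) ≈ -90.00°
PM = 180° + (-90.00°) = 90.00°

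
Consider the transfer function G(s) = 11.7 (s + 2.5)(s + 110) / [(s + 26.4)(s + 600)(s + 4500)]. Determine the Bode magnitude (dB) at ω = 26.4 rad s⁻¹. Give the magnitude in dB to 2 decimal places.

-69.17 dB

|j26.4 + 2.5| = √(26.4² + 2.5²) = 26.52
|j26.4 + 110| = √(26.4² + 110²) = 113.1
|j26.4 + 26.4| = √(26.4² + 26.4²) = 37.34
|j26.4 + 600| = √(26.4² + 600²) = 600.6
|j26.4 + 4500| = √(26.4² + 4500²) = 4500
|G(j26.4)| = 11.7 × 26.52 × 113.1 / (37.34 × 600.6 × 4500) = 0.00034783
20 log₁₀(0.00034783) = -69.173 dB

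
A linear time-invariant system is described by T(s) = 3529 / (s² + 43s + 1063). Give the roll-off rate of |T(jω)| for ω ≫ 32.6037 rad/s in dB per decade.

-40 dB/decade

With 0 zeros and 2 poles, the high-frequency asymptotic slope is 20 × (0 − 2) = -40 dB/decade.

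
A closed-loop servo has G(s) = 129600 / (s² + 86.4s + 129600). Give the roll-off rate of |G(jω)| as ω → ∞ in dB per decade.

-40 dB/decade

With 0 zeros and 2 poles, the high-frequency asymptotic slope is 20 × (0 − 2) = -40 dB/decade.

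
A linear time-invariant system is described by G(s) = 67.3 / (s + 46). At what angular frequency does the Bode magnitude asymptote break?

46 rad/s

The single real pole at s = −46 gives a corner at ω = 46 rad/s.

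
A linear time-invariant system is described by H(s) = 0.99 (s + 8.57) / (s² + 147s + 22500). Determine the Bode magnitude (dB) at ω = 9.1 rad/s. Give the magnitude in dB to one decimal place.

|j9.1 + 8.57| = √(9.1² + 8.57²) = 12.5
|(j9.1)² + 147(j9.1) + 22500| = |22417 + j1337.7| = 2.246e+04
|H(j9.1)| = 0.99 × 12.5 / 2.246e+04 = 0.00055106
20 log₁₀(0.00055106) = -65.18 dB

-65.2 dB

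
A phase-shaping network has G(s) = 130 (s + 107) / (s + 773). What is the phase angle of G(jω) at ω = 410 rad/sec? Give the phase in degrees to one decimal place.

∠(j410 + 107) = arctan(410/107) = 75.37°
∠(j410 + 773) = arctan(410/773) = 27.94°
∠G(j410) = 75.37° − 27.94° = 47.43°

47.4°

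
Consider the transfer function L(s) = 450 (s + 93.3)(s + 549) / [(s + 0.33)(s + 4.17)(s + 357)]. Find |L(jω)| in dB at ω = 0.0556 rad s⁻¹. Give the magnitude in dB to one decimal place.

|j0.0556 + 93.3| = √(0.0556² + 93.3²) = 93.3
|j0.0556 + 549| = √(0.0556² + 549²) = 549
|j0.0556 + 0.33| = √(0.0556² + 0.33²) = 0.3347
|j0.0556 + 4.17| = √(0.0556² + 4.17²) = 4.17
|j0.0556 + 357| = √(0.0556² + 357²) = 357
|L(j0.0556)| = 450 × 93.3 × 549 / (0.3347 × 4.17 × 357) = 46263
20 log₁₀(46263) = 93.30 dB

93.3 dB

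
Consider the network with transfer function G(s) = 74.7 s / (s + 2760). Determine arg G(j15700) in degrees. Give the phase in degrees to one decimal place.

10.0°

∠(j15700) = 90.00°
∠(j15700 + 2760) = arctan(15700/2760) = 80.03°
∠G(j15700) = 90.00° − 80.03° = 9.97°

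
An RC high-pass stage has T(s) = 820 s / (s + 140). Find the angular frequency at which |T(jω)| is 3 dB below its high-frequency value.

140 rad/s

For a single-pole high-pass, the −3 dB point is at the pole: ω = 140 rad/s.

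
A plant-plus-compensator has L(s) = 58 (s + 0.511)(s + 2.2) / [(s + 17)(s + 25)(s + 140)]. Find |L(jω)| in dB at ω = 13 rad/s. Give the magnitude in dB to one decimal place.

-18.6 dB

|j13 + 0.511| = √(13² + 0.511²) = 13.01
|j13 + 2.2| = √(13² + 2.2²) = 13.18
|j13 + 17| = √(13² + 17²) = 21.4
|j13 + 25| = √(13² + 25²) = 28.18
|j13 + 140| = √(13² + 140²) = 140.6
|L(j13)| = 58 × 13.01 × 13.18 / (21.4 × 28.18 × 140.6) = 0.11734
20 log₁₀(0.11734) = -18.61 dB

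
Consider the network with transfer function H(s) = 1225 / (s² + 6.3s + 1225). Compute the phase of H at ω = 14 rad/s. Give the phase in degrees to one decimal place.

∠[(j14)² + 6.3(j14) + 1225] = ∠[1029 + j88.2] = 4.90°
∠H(j14) = −4.90° = -4.90°

-4.9 deg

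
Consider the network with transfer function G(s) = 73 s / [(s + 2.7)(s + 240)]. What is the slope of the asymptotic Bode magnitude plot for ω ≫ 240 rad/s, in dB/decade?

-20 dB/decade

With 1 zero and 2 poles, the high-frequency asymptotic slope is 20 × (1 − 2) = -20 dB/decade.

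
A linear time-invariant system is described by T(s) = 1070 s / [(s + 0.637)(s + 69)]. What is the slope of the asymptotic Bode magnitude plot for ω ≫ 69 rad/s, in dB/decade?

-20 dB/decade

With 1 zero and 2 poles, the high-frequency asymptotic slope is 20 × (1 − 2) = -20 dB/decade.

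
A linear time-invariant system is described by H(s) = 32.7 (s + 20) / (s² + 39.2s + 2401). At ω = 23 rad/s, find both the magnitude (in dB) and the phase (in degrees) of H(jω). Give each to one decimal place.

|j23 + 20| = √(23² + 20²) = 30.48
|(j23)² + 39.2(j23) + 2401| = |1872 + j901.6| = 2078
|H(j23)| = 32.7 × 30.48 / 2078 = 0.47968
20 log₁₀(0.47968) = -6.38 dB
∠(j23 + 20) = arctan(23/20) = 48.99°
∠[(j23)² + 39.2(j23) + 2401] = ∠[1872 + j901.6] = 25.72°
∠H(j23) = 48.99° − 25.72° = 23.27°

|H| = -6.4 dB, ∠H = 23.3 deg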